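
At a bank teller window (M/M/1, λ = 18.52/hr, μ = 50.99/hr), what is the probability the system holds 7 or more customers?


ρ = 18.52/50.99 = 0.3632
P(N ≥ n) = ρ^n = 0.3632^7 = 0.0008339

Final: 0.0008339


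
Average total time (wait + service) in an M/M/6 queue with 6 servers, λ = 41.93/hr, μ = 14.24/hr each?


a = 2.9445; ρ = 0.4908; P₀ = 0.051843
Lq = P₀·a^c·ρ/(c!(1−ρ)²) = 0.08881
Wq = Lq/λ = 0.08881/41.93 = 0.002118 hr
W = Wq + 1/μ = 0.002118 + 0.07022 = 0.07234 hr

Final: 0.07234 hr


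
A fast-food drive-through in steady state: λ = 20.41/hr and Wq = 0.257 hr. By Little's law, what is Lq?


Lq = λWq = 20.41·0.257 = 5.2454

Final: 5.2454


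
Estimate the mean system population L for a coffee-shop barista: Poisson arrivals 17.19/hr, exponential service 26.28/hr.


ρ = λ/μ = 17.19/26.28 = 0.6541
L = ρ/(1−ρ) = 0.6541/(1 − 0.6541) = 0.6541/0.3459 = 1.8911

Final: 1.8911


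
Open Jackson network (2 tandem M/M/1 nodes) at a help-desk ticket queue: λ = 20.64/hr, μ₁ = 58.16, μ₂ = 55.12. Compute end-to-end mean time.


Each node sees arrival rate λ = 20.64/hr (tandem ⇒ throughput preserved).
W₁ = 1/(μ₁−λ) = 1/(58.16−20.64) = 0.02665 hr
W₂ = 1/(μ₂−λ) = 1/(55.12−20.64) = 0.02900 hr
W_total = W₁ + W₂ = 0.02665 + 0.02900 = 0.05565 hr

Final: 0.05565 hr


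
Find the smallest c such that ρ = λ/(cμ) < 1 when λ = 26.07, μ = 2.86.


Stability requires cμ > λ ⇔ c > λ/μ.
λ/μ = 26.07/2.86 = 9.1154
Minimum integer c = ⌊9.1154⌋ + 1 = 10
Check: 10·2.86 = 28.60 > 26.07, while 9·2.86 = 25.74 ≤ 26.07

Final: 10 servers


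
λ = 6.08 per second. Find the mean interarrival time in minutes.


Mean interarrival time = 1/λ = 1/6.08 second = 0.16447 second
In minutes: 0.16447 × 0.0166667 = 0.002741 min

Final: 0.002741 min


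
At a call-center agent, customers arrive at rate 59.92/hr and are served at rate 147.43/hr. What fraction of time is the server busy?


ρ = λ/μ = 59.92/147.43 = 0.4064

Final: 0.4064


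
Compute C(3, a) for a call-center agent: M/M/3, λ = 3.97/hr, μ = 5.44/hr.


a = λ/μ = 0.7298; ρ = a/3 = 0.2433
P₀ = 0.480384 (from M/M/c formula)
C(c,a) = [a^c/(c!(1−ρ))]·P₀ = [0.38866/(6·0.7567)]·0.480384
= 0.08560·0.480384 = 0.041121

Final: 0.041121


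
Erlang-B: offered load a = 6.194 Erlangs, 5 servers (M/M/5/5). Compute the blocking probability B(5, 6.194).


B(c,a) = (a^c/c!) / Σ_{k=0}^{c} a^k/k!
a^5/5! = 75.975709
Σ terms (k=0..5): 1.00000 + 6.19400 + 19.18282 + 39.60612 + 61.33008 + 75.97571 = 203.288736
B = 75.975709/203.288736 = 0.373733

Final: 0.373733


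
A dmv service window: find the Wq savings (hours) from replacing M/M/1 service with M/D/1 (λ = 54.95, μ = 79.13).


ρ = 54.95/79.13 = 0.6944
Wq(M/M/1) = ρ/(μ−λ) = 0.6944/24.18 = 0.02872 hr
Wq(M/D/1) = ρ/(2(μ−λ)) = 0.01436 hr
Savings = 0.02872 − 0.01436 = 0.01436 hr

Final: 0.01436 hr


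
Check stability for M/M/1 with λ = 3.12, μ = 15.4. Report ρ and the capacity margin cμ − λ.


Total capacity cμ = 1·15.4 = 15.40/hr
ρ = λ/(cμ) = 3.12/15.40 = 0.2026
Stable ⇔ ρ < 1: YES
Spare capacity = cμ − λ = 15.40 − 3.12 = 12.28/hr

Final: ρ = 0.2026; stable; margin = 12.28/hr


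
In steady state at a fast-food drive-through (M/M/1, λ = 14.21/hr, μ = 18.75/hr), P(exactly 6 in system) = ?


ρ = 14.21/18.75 = 0.7579
P_n = (1−ρ)·ρ^n = (1 − 0.7579)·0.7579^6 = 0.2421·0.189477 = 0.045879

Final: 0.045879


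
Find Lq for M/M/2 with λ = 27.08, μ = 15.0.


a = λ/μ = 1.8053; ρ = a/2 = 0.9027
P₀ = 0.051156
Lq = P₀·a^c·ρ / (c!·(1−ρ)²) = 0.051156·3.25923·0.9027/(2·0.009474)
= 7.94306

Final: 7.94306


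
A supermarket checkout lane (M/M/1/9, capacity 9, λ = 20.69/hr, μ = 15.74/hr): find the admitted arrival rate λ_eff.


ρ = 1.3145; P_K = (1−ρ)ρ^9/(1−ρ^10) = 0.255859
λ_eff = λ(1 − P_K) = 20.69·(1 − 0.255859) = 20.69·0.744141 = 15.3963 /hr

Final: 15.3963 /hr


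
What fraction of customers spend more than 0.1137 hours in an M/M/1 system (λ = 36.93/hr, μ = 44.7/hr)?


W ~ Exponential(μ−λ) for M/M/1.
μ − λ = 44.7 − 36.93 = 7.7700
P(W > t) = e^{−(μ−λ)t} = e^{−0.8834} = 0.413355

Final: 0.413355


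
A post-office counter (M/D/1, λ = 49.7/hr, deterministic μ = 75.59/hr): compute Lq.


ρ = 49.7/75.59 = 0.6575
M/D/1: Lq = ρ²/(2(1−ρ)) = 0.4323/(2·0.3425) = 0.63108

Final: 0.63108


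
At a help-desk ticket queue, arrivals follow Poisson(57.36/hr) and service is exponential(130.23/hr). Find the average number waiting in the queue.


ρ = 57.36/130.23 = 0.4405
Lq = ρ²/(1−ρ) = 0.1940/0.5595 = 0.3467

Final: 0.3467


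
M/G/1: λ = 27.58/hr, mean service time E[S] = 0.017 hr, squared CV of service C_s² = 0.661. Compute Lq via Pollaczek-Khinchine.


ρ = λ·E[S] = 27.58·0.017 = 0.4689
Lq = ρ²(1+C_s²)/(2(1−ρ)) = 0.2198·(1+0.661)/(2·0.5311)
= 0.2198·1.6610/1.0623 = 0.34373

Final: 0.34373


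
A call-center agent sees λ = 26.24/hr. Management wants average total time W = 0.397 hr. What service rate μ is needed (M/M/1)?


W = 1/(μ−λ) ⇒ μ − λ = 1/W = 1/0.397 = 2.5189
μ = λ + 1/W = 26.24 + 2.5189 = 28.7589 per hr

Final: 28.7589 /hr


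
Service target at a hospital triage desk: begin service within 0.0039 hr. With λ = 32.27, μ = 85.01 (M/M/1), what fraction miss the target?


ρ = 32.27/85.01 = 0.3796
P(Wq > t) = ρ·e^{−(μ−λ)t} = 0.3796·e^{−0.2057}
= 0.3796·0.814089 = 0.309030

Final: 0.309030


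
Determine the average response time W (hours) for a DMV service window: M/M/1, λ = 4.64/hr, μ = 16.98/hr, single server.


W = 1/(μ−λ) = 1/(16.98 − 4.64) = 1/12.34 = 0.08104 hr

Final: 0.08104 hr


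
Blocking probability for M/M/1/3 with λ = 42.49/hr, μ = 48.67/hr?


ρ = λ/μ = 42.49/48.67 = 0.8730
P_K = (1−ρ)ρ^K/(1−ρ^(K+1)) = (0.1270·0.665390)/(1 − 0.580900)
= 0.084490/0.419100 = 0.201598

Final: 0.201598


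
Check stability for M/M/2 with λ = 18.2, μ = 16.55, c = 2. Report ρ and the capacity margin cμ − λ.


Total capacity cμ = 2·16.55 = 33.10/hr
ρ = λ/(cμ) = 18.2/33.10 = 0.5498
Stable ⇔ ρ < 1: YES
Spare capacity = cμ − λ = 33.10 − 18.2 = 14.90/hr

Final: ρ = 0.5498; stable; margin = 14.90/hr


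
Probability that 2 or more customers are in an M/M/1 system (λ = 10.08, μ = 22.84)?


ρ = 10.08/22.84 = 0.4413
P(N ≥ n) = ρ^n = 0.4413^2 = 0.194773

Final: 0.194773


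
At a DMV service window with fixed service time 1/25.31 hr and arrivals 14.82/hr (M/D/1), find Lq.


ρ = 14.82/25.31 = 0.5855
M/D/1: Lq = ρ²/(2(1−ρ)) = 0.3429/(2·0.4145) = 0.41362

Final: 0.41362


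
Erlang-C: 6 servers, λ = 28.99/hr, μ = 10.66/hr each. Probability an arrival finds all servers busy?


a = λ/μ = 2.7195; ρ = a/6 = 0.4533
P₀ = 0.065292 (from M/M/c formula)
C(c,a) = [a^c/(c!(1−ρ))]·P₀ = [404.52565/(720·0.5467)]·0.065292
= 1.02761·0.065292 = 0.067095

Final: 0.067095


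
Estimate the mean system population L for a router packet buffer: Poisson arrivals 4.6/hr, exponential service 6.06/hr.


ρ = λ/μ = 4.6/6.06 = 0.7591
L = ρ/(1−ρ) = 0.7591/(1 − 0.7591) = 0.7591/0.2409 = 3.1507

Final: 3.1507


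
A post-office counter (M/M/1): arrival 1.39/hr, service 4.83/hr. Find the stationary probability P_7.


ρ = 1.39/4.83 = 0.2878
P_n = (1−ρ)·ρ^n = (1 − 0.2878)·0.2878^7 = 0.7122·0.0001635 = 0.0001164

Final: 0.0001164


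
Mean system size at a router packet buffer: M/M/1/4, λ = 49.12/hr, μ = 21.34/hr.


ρ = 49.12/21.34 = 2.3018
L = ρ[1 − (K+1)ρ^K + Kρ^(K+1)] / [(1−ρ)(1−ρ^(K+1))]
Numerator: 2.3018·(1 − 5·28.070863 + 4·64.612972) = 274.136485
Denominator: (-1.3018)·(-63.612972) = 82.810138
L = 274.136485/82.810138 = 3.3104

Final: 3.3104


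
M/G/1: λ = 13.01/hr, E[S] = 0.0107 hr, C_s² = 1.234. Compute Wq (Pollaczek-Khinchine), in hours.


ρ = λ·E[S] = 13.01·0.0107 = 0.1392
E[S²] = E[S]²(1+C_s²) = 0.0107²·(1+1.234) = 0.0002558
Wq = λ·E[S²]/(2(1−ρ)) = 13.01·0.0002558/(2·0.8608) = 0.001933 hr

Final: 0.001933 hr


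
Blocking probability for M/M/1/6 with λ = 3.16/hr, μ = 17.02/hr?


ρ = λ/μ = 3.16/17.02 = 0.1857
P_K = (1−ρ)ρ^K/(1−ρ^(K+1)) = (0.8143·0.00004096)/(1 − 0.000007605)
= 0.00003336/0.999992 = 0.00003336

Final: 0.00003336


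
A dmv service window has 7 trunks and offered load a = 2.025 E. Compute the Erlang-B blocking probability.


B(c,a) = (a^c/c!) / Σ_{k=0}^{c} a^k/k!
a^7/7! = 0.027704
Σ terms (k=0..7): 1.00000 + 2.02500 + 2.05031 + 1.38396 + 0.70063 + 0.28376 + 0.09577 + 0.02770 = 7.567130
B = 0.027704/7.567130 = 0.003661

Final: 0.003661


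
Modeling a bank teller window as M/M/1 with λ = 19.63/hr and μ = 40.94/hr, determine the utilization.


ρ = λ/μ = 19.63/40.94 = 0.4795

Final: 0.4795


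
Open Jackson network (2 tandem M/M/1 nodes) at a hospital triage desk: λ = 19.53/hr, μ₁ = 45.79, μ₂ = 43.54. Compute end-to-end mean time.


Each node sees arrival rate λ = 19.53/hr (tandem ⇒ throughput preserved).
W₁ = 1/(μ₁−λ) = 1/(45.79−19.53) = 0.03808 hr
W₂ = 1/(μ₂−λ) = 1/(43.54−19.53) = 0.04165 hr
W_total = W₁ + W₂ = 0.03808 + 0.04165 = 0.07973 hr

Final: 0.07973 hr


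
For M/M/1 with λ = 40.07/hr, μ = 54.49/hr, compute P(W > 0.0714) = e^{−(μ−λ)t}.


W ~ Exponential(μ−λ) for M/M/1.
μ − λ = 54.49 − 40.07 = 14.4200
P(W > t) = e^{−(μ−λ)t} = e^{−1.0296} = 0.357154

Final: 0.357154


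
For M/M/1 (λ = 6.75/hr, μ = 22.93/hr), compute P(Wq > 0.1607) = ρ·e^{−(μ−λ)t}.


ρ = 6.75/22.93 = 0.2944
P(Wq > t) = ρ·e^{−(μ−λ)t} = 0.2944·e^{−2.6001}
= 0.2944·0.074264 = 0.021861

Final: 0.021861


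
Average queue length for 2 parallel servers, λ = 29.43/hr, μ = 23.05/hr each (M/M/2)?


a = λ/μ = 1.2768; ρ = a/2 = 0.6384
P₀ = 0.220707
Lq = P₀·a^c·ρ / (c!·(1−ρ)²) = 0.220707·1.63019·0.6384/(2·0.13076)
= 0.87830

Final: 0.87830


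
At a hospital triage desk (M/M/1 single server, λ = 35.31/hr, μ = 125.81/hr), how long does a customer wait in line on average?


ρ = 35.31/125.81 = 0.2807
Wq = ρ/(μ−λ) = 0.2807/(125.81 − 35.31) = 0.2807/90.50 = 0.003101 hr

Final: 0.003101 hr


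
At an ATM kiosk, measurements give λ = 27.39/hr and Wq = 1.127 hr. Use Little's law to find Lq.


Lq = λWq = 27.39·1.127 = 30.8685

Final: 30.8685


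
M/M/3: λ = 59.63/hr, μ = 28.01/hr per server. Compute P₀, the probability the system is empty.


a = λ/μ = 59.63/28.01 = 2.1289; ρ = a/c = 0.7096
Σ_{k=0}^{2} a^k/k! (terms k=0..2) = 1.00000 + 2.12888 + 2.26607 = 5.39495
Tail: a^3/(3!(1−ρ)) = 9.64840/(6·0.2904) = 5.53794
P₀ = 1/(5.39495 + 5.53794) = 1/10.93289 = 0.091467

Final: 0.091467


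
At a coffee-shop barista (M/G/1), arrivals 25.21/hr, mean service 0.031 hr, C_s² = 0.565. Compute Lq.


ρ = λ·E[S] = 25.21·0.031 = 0.7815
Lq = ρ²(1+C_s²)/(2(1−ρ)) = 0.6108·(1+0.565)/(2·0.2185)
= 0.6108·1.5650/0.4370 = 2.18737

Final: 2.18737


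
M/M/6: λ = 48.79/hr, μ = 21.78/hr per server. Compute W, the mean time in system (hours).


a = 2.2401; ρ = 0.3734; P₀ = 0.106132
Lq = P₀·a^c·ρ/(c!(1−ρ)²) = 0.01771
Wq = Lq/λ = 0.01771/48.79 = 0.0003630 hr
W = Wq + 1/μ = 0.0003630 + 0.04591 = 0.04628 hr

Final: 0.04628 hr


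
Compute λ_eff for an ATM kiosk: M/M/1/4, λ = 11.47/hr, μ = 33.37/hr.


ρ = 0.3437; P_K = (1−ρ)ρ^4/(1−ρ^5) = 0.009205
λ_eff = λ(1 − P_K) = 11.47·(1 − 0.009205) = 11.47·0.990795 = 11.3644 /hr

Final: 11.3644 /hr


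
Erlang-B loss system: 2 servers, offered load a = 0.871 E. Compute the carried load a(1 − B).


B(2,0.871) = 0.168563 (Erlang-B)
Carried load = a(1 − B) = 0.871·(1 − 0.168563) = 0.871·0.831437 = 0.7242 E

Final: 0.7242 Erlangs


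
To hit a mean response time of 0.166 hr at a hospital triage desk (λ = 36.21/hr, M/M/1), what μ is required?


W = 1/(μ−λ) ⇒ μ − λ = 1/W = 1/0.166 = 6.0241
μ = λ + 1/W = 36.21 + 6.0241 = 42.2341 per hr

Final: 42.2341 /hr


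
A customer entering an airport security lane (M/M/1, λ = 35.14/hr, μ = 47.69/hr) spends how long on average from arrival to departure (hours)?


W = 1/(μ−λ) = 1/(47.69 − 35.14) = 1/12.55 = 0.07968 hr

Final: 0.07968 hr


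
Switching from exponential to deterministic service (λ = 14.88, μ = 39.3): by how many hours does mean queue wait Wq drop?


ρ = 14.88/39.3 = 0.3786
Wq(M/M/1) = ρ/(μ−λ) = 0.3786/24.42 = 0.01550 hr
Wq(M/D/1) = ρ/(2(μ−λ)) = 0.007752 hr
Savings = 0.01550 − 0.007752 = 0.007752 hr

Final: 0.007752 hr


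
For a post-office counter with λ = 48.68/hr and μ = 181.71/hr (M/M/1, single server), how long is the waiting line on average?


ρ = 48.68/181.71 = 0.2679
Lq = ρ²/(1−ρ) = 0.07177/0.7321 = 0.09803

Final: 0.09803


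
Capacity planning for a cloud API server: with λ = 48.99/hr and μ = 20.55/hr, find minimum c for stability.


Stability requires cμ > λ ⇔ c > λ/μ.
λ/μ = 48.99/20.55 = 2.3839
Minimum integer c = ⌊2.3839⌋ + 1 = 3
Check: 3·20.55 = 61.65 > 48.99, while 2·20.55 = 41.10 ≤ 48.99

Final: 3 servers


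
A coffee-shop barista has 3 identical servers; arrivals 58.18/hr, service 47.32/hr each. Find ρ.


ρ = λ/(cμ) = 58.18/(3·47.32) = 58.18/141.96 = 0.4098

Final: 0.4098


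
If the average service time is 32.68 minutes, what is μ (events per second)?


μ = 1/(service time) in consistent units.
1 second = 0.0166667 min, so μ = 0.0166667/32.68 = 0.0005100 per second

Final: 0.0005100 /sec


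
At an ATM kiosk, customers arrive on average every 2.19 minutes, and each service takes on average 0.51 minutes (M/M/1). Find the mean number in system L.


λ = 60/2.19 = 27.3973 /hr
μ = 60/0.51 = 117.6471 /hr
ρ = λ/μ = 27.3973/117.6471 = 0.2329
L = ρ/(1−ρ) = 0.2329/0.7671 = 0.3036

Final: 0.3036


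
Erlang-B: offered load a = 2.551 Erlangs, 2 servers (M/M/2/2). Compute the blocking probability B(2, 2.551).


B(c,a) = (a^c/c!) / Σ_{k=0}^{c} a^k/k!
a^2/2! = 3.253801
Σ terms (k=0..2): 1.00000 + 2.55100 + 3.25380 = 6.804801
B = 3.253801/6.804801 = 0.478163

Final: 0.478163


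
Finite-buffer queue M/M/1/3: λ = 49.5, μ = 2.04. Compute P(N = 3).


ρ = λ/μ = 49.5/2.04 = 24.2647
P_K = (1−ρ)ρ^K/(1−ρ^(K+1)) = (-23.2647·14286.475295)/(1 − 346657.121132)
= -332370.645837/-346656.121132 = 0.958791

Final: 0.958791


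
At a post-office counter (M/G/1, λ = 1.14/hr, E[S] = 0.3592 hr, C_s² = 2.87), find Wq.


ρ = λ·E[S] = 1.14·0.3592 = 0.4095
E[S²] = E[S]²(1+C_s²) = 0.3592²·(1+2.87) = 0.499325
Wq = λ·E[S²]/(2(1−ρ)) = 1.14·0.499325/(2·0.5905) = 0.48198 hr

Final: 0.48198 hr


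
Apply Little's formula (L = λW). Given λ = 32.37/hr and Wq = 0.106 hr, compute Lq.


Lq = λWq = 32.37·0.106 = 3.4312

Final: 3.4312


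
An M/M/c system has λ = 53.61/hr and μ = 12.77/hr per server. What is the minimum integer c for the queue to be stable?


Stability requires cμ > λ ⇔ c > λ/μ.
λ/μ = 53.61/12.77 = 4.1981
Minimum integer c = ⌊4.1981⌋ + 1 = 5
Check: 5·12.77 = 63.85 > 53.61, while 4·12.77 = 51.08 ≤ 53.61

Final: 5 servers


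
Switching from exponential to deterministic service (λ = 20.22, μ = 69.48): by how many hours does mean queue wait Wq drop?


ρ = 20.22/69.48 = 0.2910
Wq(M/M/1) = ρ/(μ−λ) = 0.2910/49.26 = 0.005908 hr
Wq(M/D/1) = ρ/(2(μ−λ)) = 0.002954 hr
Savings = 0.005908 − 0.002954 = 0.002954 hr

Final: 0.002954 hr


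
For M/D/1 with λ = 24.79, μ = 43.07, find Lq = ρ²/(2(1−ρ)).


ρ = 24.79/43.07 = 0.5756
M/D/1: Lq = ρ²/(2(1−ρ)) = 0.3313/(2·0.4244) = 0.39028

Final: 0.39028


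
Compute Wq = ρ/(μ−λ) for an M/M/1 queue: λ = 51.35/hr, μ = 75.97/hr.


ρ = 51.35/75.97 = 0.6759
Wq = ρ/(μ−λ) = 0.6759/(75.97 − 51.35) = 0.6759/24.62 = 0.02745 hr

Final: 0.02745 hr


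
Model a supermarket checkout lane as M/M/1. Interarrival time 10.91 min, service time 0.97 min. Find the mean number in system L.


λ = 60/10.91 = 5.4995 /hr
μ = 60/0.97 = 61.8557 /hr
ρ = λ/μ = 5.4995/61.8557 = 0.08891
L = ρ/(1−ρ) = 0.08891/0.9111 = 0.09759

Final: 0.09759


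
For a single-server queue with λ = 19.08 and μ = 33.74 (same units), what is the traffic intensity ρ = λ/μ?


ρ = λ/μ = 19.08/33.74 = 0.5655

Final: 0.5655


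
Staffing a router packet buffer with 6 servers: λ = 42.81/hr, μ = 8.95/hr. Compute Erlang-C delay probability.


a = λ/μ = 4.7832; ρ = a/6 = 0.7972
P₀ = 0.006244 (from M/M/c formula)
C(c,a) = [a^c/(c!(1−ρ))]·P₀ = [11976.58925/(720·0.2028)]·0.006244
= 82.02516·0.006244 = 0.512131

Final: 0.512131


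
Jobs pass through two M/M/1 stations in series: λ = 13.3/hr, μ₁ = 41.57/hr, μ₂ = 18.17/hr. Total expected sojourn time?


Each node sees arrival rate λ = 13.3/hr (tandem ⇒ throughput preserved).
W₁ = 1/(μ₁−λ) = 1/(41.57−13.3) = 0.03537 hr
W₂ = 1/(μ₂−λ) = 1/(18.17−13.3) = 0.20534 hr
W_total = W₁ + W₂ = 0.03537 + 0.20534 = 0.24071 hr

Final: 0.24071 hr


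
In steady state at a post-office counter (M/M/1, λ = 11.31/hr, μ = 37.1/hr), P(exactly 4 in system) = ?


ρ = 11.31/37.1 = 0.3049
P_n = (1−ρ)·ρ^n = (1 − 0.3049)·0.3049^4 = 0.6951·0.008637 = 0.006004

Final: 0.006004


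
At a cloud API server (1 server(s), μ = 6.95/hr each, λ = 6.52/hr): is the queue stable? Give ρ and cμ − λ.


Total capacity cμ = 1·6.95 = 6.95/hr
ρ = λ/(cμ) = 6.52/6.95 = 0.9381
Stable ⇔ ρ < 1: YES
Spare capacity = cμ − λ = 6.95 − 6.52 = 0.43/hr

Final: ρ = 0.9381; stable; margin = 0.43/hr


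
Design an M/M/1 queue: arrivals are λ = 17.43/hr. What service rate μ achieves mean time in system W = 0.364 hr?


W = 1/(μ−λ) ⇒ μ − λ = 1/W = 1/0.364 = 2.7473
μ = λ + 1/W = 17.43 + 2.7473 = 20.1773 per hr

Final: 20.1773 /hr


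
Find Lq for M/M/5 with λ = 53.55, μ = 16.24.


a = λ/μ = 3.2974; ρ = a/5 = 0.6595
P₀ = 0.033140
Lq = P₀·a^c·ρ / (c!·(1−ρ)²) = 0.033140·389.82281·0.6595/(120·0.11595)
= 0.61230

Final: 0.61230


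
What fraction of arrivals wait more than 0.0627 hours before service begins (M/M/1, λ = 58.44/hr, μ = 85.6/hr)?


ρ = 58.44/85.6 = 0.6827
P(Wq > t) = ρ·e^{−(μ−λ)t} = 0.6827·e^{−1.7029}
= 0.6827·0.182149 = 0.124355

Final: 0.124355


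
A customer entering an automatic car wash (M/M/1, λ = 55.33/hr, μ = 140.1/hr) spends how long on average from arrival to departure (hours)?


W = 1/(μ−λ) = 1/(140.1 − 55.33) = 1/84.77 = 0.01180 hr

Final: 0.01180 hr


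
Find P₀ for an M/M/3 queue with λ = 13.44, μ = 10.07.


a = λ/μ = 13.44/10.07 = 1.3347; ρ = a/c = 0.4449
Σ_{k=0}^{2} a^k/k! (terms k=0..2) = 1.00000 + 1.33466 + 0.89066 = 3.22531
Tail: a^3/(3!(1−ρ)) = 2.37744/(6·0.5551) = 0.71380
P₀ = 1/(3.22531 + 0.71380) = 1/3.93911 = 0.253864

Final: 0.253864


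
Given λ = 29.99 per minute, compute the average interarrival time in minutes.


Mean interarrival time = 1/λ = 1/29.99 minute = 0.03334 minute
In minutes: 0.03334 × 1 = 0.03334 min

Final: 0.03334 min


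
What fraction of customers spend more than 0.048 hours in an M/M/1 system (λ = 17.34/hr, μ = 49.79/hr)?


W ~ Exponential(μ−λ) for M/M/1.
μ − λ = 49.79 − 17.34 = 32.4500
P(W > t) = e^{−(μ−λ)t} = e^{−1.5576} = 0.210641

Final: 0.210641


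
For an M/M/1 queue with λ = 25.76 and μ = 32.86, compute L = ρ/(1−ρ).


ρ = λ/μ = 25.76/32.86 = 0.7839
L = ρ/(1−ρ) = 0.7839/(1 − 0.7839) = 0.7839/0.2161 = 3.6282

Final: 3.6282


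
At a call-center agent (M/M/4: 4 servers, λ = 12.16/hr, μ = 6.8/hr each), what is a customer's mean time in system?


a = 1.7882; ρ = 0.4471; P₀ = 0.163646
Lq = P₀·a^c·ρ/(c!(1−ρ)²) = 0.10195
Wq = Lq/λ = 0.10195/12.16 = 0.008384 hr
W = Wq + 1/μ = 0.008384 + 0.14706 = 0.15544 hr

Final: 0.15544 hr


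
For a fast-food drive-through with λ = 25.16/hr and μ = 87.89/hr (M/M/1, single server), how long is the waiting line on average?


ρ = 25.16/87.89 = 0.2863
Lq = ρ²/(1−ρ) = 0.08195/0.7137 = 0.1148

Final: 0.1148


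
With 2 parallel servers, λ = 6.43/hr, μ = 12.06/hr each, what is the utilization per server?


ρ = λ/(cμ) = 6.43/(2·12.06) = 6.43/24.12 = 0.2666

Final: 0.2666


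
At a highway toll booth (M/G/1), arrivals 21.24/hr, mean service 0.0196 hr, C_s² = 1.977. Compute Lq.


ρ = λ·E[S] = 21.24·0.0196 = 0.4163
Lq = ρ²(1+C_s²)/(2(1−ρ)) = 0.1733·(1+1.977)/(2·0.5837)
= 0.1733·2.9770/1.1674 = 0.44196

Final: 0.44196


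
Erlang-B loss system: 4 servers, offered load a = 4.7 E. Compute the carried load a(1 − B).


B(4,4.7) = 0.373882 (Erlang-B)
Carried load = a(1 − B) = 4.7·(1 − 0.373882) = 4.7·0.626118 = 2.9428 E

Final: 2.9428 Erlangs


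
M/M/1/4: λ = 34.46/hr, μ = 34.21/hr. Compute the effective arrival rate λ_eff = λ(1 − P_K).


ρ = 1.0073; P_K = (1−ρ)ρ^4/(1−ρ^5) = 0.202923
λ_eff = λ(1 − P_K) = 34.46·(1 − 0.202923) = 34.46·0.797077 = 27.4673 /hr

Final: 27.4673 /hr


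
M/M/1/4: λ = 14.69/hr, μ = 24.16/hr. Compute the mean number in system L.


ρ = 14.69/24.16 = 0.6080
L = ρ[1 − (K+1)ρ^K + Kρ^(K+1)] / [(1−ρ)(1−ρ^(K+1))]
Numerator: 0.6080·(1 − 5·0.136678 + 4·0.083104) = 0.394627
Denominator: (0.3920)·(0.916896) = 0.359396
L = 0.394627/0.359396 = 1.0980

Final: 1.0980


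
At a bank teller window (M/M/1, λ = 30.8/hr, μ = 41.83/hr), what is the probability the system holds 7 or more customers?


ρ = 30.8/41.83 = 0.7363
P(N ≥ n) = ρ^n = 0.7363^7 = 0.117338

Final: 0.117338


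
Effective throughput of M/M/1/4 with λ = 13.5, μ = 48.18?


ρ = 0.2802; P_K = (1−ρ)ρ^4/(1−ρ^5) = 0.004445
λ_eff = λ(1 − P_K) = 13.5·(1 − 0.004445) = 13.5·0.995555 = 13.4400 /hr

Final: 13.4400 /hr


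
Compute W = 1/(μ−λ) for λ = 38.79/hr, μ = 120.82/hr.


W = 1/(μ−λ) = 1/(120.82 − 38.79) = 1/82.03 = 0.01219 hr

Final: 0.01219 hr


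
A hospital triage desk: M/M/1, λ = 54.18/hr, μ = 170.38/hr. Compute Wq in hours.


ρ = 54.18/170.38 = 0.3180
Wq = ρ/(μ−λ) = 0.3180/(170.38 − 54.18) = 0.3180/116.20 = 0.002737 hr

Final: 0.002737 hr


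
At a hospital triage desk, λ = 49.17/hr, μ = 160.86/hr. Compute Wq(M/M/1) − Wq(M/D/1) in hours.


ρ = 49.17/160.86 = 0.3057
Wq(M/M/1) = ρ/(μ−λ) = 0.3057/111.69 = 0.002737 hr
Wq(M/D/1) = ρ/(2(μ−λ)) = 0.001368 hr
Savings = 0.002737 − 0.001368 = 0.001368 hr

Final: 0.001368 hr


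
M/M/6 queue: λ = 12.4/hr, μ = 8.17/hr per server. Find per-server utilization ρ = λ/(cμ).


ρ = λ/(cμ) = 12.4/(6·8.17) = 12.4/49.02 = 0.2530

Final: 0.2530


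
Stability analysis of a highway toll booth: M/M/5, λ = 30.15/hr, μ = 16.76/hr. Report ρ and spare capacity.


Total capacity cμ = 5·16.76 = 83.80/hr
ρ = λ/(cμ) = 30.15/83.80 = 0.3598
Stable ⇔ ρ < 1: YES
Spare capacity = cμ − λ = 83.80 − 30.15 = 53.65/hr

Final: ρ = 0.3598; stable; margin = 53.65/hr


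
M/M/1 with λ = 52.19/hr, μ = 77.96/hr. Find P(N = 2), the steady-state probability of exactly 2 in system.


ρ = 52.19/77.96 = 0.6694
P_n = (1−ρ)·ρ^n = (1 − 0.6694)·0.6694^2 = 0.3306·0.448158 = 0.148140

Final: 0.148140


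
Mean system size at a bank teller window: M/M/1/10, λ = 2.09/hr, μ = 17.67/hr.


ρ = 2.09/17.67 = 0.1183
L = ρ[1 − (K+1)ρ^K + Kρ^(K+1)] / [(1−ρ)(1−ρ^(K+1))]
Numerator: 0.1183·(1 − 11·5.359e-10 + 10·6.339e-11) = 0.118280
Denominator: (0.8817)·(1.000000) = 0.881720
L = 0.118280/0.881720 = 0.1341

Final: 0.1341


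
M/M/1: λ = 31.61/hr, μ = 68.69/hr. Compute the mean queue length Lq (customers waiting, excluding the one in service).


ρ = 31.61/68.69 = 0.4602
Lq = ρ²/(1−ρ) = 0.2118/0.5398 = 0.3923

Final: 0.3923


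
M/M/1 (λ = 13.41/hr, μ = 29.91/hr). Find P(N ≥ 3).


ρ = 13.41/29.91 = 0.4483
P(N ≥ n) = ρ^n = 0.4483^3 = 0.090123

Final: 0.090123


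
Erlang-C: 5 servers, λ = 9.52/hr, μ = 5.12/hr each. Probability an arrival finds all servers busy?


a = λ/μ = 1.8594; ρ = a/5 = 0.3719
P₀ = 0.154984 (from M/M/c formula)
C(c,a) = [a^c/(c!(1−ρ))]·P₀ = [22.22465/(120·0.6281)]·0.154984
= 0.29485·0.154984 = 0.045698

Final: 0.045698


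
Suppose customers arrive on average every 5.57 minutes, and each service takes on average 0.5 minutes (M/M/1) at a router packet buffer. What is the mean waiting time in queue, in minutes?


λ = 60/5.57 = 10.7720 /hr
μ = 60/0.5 = 120.0000 /hr
ρ = λ/μ = 10.7720/120.0000 = 0.08977
Wq = ρ/(μ−λ) = 0.08977/(120.0000−10.7720) = 0.0008218 hr
In minutes: 0.0008218·60 = 0.04931 min

Final: 0.04931 min


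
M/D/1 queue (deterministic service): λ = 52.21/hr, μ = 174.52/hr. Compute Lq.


ρ = 52.21/174.52 = 0.2992
M/D/1: Lq = ρ²/(2(1−ρ)) = 0.08950/(2·0.7008) = 0.06385

Final: 0.06385


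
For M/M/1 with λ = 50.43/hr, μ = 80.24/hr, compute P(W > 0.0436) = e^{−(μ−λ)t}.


W ~ Exponential(μ−λ) for M/M/1.
μ − λ = 80.24 − 50.43 = 29.8100
P(W > t) = e^{−(μ−λ)t} = e^{−1.2997} = 0.272609

Final: 0.272609


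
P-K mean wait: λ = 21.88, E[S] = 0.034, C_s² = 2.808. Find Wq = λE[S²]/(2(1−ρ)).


ρ = λ·E[S] = 21.88·0.034 = 0.7439
E[S²] = E[S]²(1+C_s²) = 0.034²·(1+2.808) = 0.004402
Wq = λ·E[S²]/(2(1−ρ)) = 21.88·0.004402/(2·0.2561) = 0.18806 hr

Final: 0.18806 hr


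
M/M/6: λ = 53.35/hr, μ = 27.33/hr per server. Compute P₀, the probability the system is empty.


a = λ/μ = 53.35/27.33 = 1.9521; ρ = a/c = 0.3253
Σ_{k=0}^{5} a^k/k! (terms k=0..5) = 1.00000 + 1.95207 + 1.90528 + 1.23975 + 0.60502 + 0.23621 = 6.93832
Tail: a^6/(6!(1−ρ)) = 55.33103/(720·0.6747) = 0.11391
P₀ = 1/(6.93832 + 0.11391) = 1/7.05223 = 0.141799

Final: 0.141799


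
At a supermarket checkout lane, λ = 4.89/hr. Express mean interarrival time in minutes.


Mean interarrival time = 1/λ = 1/4.89 hour = 0.20450 hour
In minutes: 0.20450 × 60 = 12.2699 min

Final: 12.2699 min


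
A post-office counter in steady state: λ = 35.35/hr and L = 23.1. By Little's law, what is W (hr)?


W = L/λ = 23.1/35.35 = 0.6535 hr

Final: 0.6535 hr


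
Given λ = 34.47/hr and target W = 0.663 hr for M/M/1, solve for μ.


W = 1/(μ−λ) ⇒ μ − λ = 1/W = 1/0.663 = 1.5083
μ = λ + 1/W = 34.47 + 1.5083 = 35.9783 per hr

Final: 35.9783 /hr


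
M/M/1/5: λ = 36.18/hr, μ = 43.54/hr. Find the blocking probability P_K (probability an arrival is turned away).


ρ = λ/μ = 36.18/43.54 = 0.8310
P_K = (1−ρ)ρ^K/(1−ρ^(K+1)) = (0.1690·0.396187)/(1 − 0.329216)
= 0.066972/0.670784 = 0.099841

Final: 0.099841


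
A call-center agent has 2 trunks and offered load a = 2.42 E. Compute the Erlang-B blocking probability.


B(c,a) = (a^c/c!) / Σ_{k=0}^{c} a^k/k!
a^2/2! = 2.928200
Σ terms (k=0..2): 1.00000 + 2.42000 + 2.92820 = 6.348200
B = 2.928200/6.348200 = 0.461265

Final: 0.461265


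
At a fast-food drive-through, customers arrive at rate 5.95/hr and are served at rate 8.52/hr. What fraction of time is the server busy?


ρ = λ/μ = 5.95/8.52 = 0.6984

Final: 0.6984


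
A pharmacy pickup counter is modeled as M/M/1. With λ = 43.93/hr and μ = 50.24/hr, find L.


ρ = λ/μ = 43.93/50.24 = 0.8744
L = ρ/(1−ρ) = 0.8744/(1 − 0.8744) = 0.8744/0.1256 = 6.9620

Final: 6.9620


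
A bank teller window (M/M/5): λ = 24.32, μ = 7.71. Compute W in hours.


a = 3.1543; ρ = 0.6309; P₀ = 0.039162
Lq = P₀·a^c·ρ/(c!(1−ρ)²) = 0.47185
Wq = Lq/λ = 0.47185/24.32 = 0.01940 hr
W = Wq + 1/μ = 0.01940 + 0.12970 = 0.14910 hr

Final: 0.14910 hr


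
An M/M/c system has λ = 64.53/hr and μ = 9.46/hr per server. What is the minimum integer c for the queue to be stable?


Stability requires cμ > λ ⇔ c > λ/μ.
λ/μ = 64.53/9.46 = 6.8214
Minimum integer c = ⌊6.8214⌋ + 1 = 7
Check: 7·9.46 = 66.22 > 64.53, while 6·9.46 = 56.76 ≤ 64.53

Final: 7 servers


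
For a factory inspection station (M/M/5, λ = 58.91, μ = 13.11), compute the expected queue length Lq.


a = λ/μ = 4.4935; ρ = a/5 = 0.8987
P₀ = 0.005040
Lq = P₀·a^c·ρ / (c!·(1−ρ)²) = 0.005040·1832.02609·0.8987/(120·0.01026)
= 6.73914

Final: 6.73914


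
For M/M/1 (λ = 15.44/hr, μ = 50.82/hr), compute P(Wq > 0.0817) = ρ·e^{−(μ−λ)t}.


ρ = 15.44/50.82 = 0.3038
P(Wq > t) = ρ·e^{−(μ−λ)t} = 0.3038·e^{−2.8905}
= 0.3038·0.055546 = 0.016876

Final: 0.016876


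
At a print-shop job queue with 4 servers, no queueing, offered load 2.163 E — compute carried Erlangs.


B(4,2.163) = 0.112585 (Erlang-B)
Carried load = a(1 − B) = 2.163·(1 − 0.112585) = 2.163·0.887415 = 1.9195 E

Final: 1.9195 Erlangs


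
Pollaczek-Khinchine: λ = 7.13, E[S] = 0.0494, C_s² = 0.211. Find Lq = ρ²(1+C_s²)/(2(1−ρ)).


ρ = λ·E[S] = 7.13·0.0494 = 0.3522
Lq = ρ²(1+C_s²)/(2(1−ρ)) = 0.1241·(1+0.211)/(2·0.6478)
= 0.1241·1.2110/1.2956 = 0.11596

Final: 0.11596


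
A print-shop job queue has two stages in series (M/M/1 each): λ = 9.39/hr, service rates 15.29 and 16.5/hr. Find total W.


Each node sees arrival rate λ = 9.39/hr (tandem ⇒ throughput preserved).
W₁ = 1/(μ₁−λ) = 1/(15.29−9.39) = 0.16949 hr
W₂ = 1/(μ₂−λ) = 1/(16.5−9.39) = 0.14065 hr
W_total = W₁ + W₂ = 0.16949 + 0.14065 = 0.31014 hr

Final: 0.31014 hr


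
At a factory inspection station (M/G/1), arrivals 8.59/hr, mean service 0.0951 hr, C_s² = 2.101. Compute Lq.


ρ = λ·E[S] = 8.59·0.0951 = 0.8169
Lq = ρ²(1+C_s²)/(2(1−ρ)) = 0.6673·(1+2.101)/(2·0.1831)
= 0.6673·3.1010/0.3662 = 5.65135

Final: 5.65135


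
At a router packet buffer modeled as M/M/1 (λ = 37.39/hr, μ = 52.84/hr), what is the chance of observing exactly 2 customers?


ρ = 37.39/52.84 = 0.7076
P_n = (1−ρ)·ρ^n = (1 − 0.7076)·0.7076^2 = 0.2924·0.500709 = 0.146403

Final: 0.146403


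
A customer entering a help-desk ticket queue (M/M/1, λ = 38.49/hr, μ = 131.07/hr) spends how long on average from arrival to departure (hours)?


W = 1/(μ−λ) = 1/(131.07 − 38.49) = 1/92.58 = 0.01080 hr

Final: 0.01080 hr


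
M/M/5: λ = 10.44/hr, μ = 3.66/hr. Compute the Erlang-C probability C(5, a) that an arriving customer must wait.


a = λ/μ = 2.8525; ρ = a/5 = 0.5705
P₀ = 0.054911 (from M/M/c formula)
C(c,a) = [a^c/(c!(1−ρ))]·P₀ = [188.84134/(120·0.4295)]·0.054911
= 3.66391·0.054911 = 0.201189

Final: 0.201189


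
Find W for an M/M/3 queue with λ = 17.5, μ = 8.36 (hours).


a = 2.0933; ρ = 0.6978; P₀ = 0.096688
Lq = P₀·a^c·ρ/(c!(1−ρ)²) = 1.12913
Wq = Lq/λ = 1.12913/17.5 = 0.06452 hr
W = Wq + 1/μ = 0.06452 + 0.11962 = 0.18414 hr

Final: 0.18414 hr


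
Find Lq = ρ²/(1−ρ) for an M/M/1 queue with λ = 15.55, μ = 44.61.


ρ = 15.55/44.61 = 0.3486
Lq = ρ²/(1−ρ) = 0.1215/0.6514 = 0.1865

Final: 0.1865


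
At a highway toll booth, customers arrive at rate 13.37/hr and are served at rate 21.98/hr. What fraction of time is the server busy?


ρ = λ/μ = 13.37/21.98 = 0.6083

Final: 0.6083


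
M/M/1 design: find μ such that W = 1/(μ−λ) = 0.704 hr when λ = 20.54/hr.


W = 1/(μ−λ) ⇒ μ − λ = 1/W = 1/0.704 = 1.4205
μ = λ + 1/W = 20.54 + 1.4205 = 21.9605 per hr

Final: 21.9605 /hr


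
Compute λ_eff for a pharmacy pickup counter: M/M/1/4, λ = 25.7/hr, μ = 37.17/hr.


ρ = 0.6914; P_K = (1−ρ)ρ^4/(1−ρ^5) = 0.083759
λ_eff = λ(1 − P_K) = 25.7·(1 − 0.083759) = 25.7·0.916241 = 23.5474 /hr

Final: 23.5474 /hr


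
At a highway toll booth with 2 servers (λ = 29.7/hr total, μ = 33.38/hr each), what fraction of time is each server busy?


ρ = λ/(cμ) = 29.7/(2·33.38) = 29.7/66.76 = 0.4449

Final: 0.4449


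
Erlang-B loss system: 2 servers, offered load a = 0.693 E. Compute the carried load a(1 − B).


B(2,0.693) = 0.124216 (Erlang-B)
Carried load = a(1 − B) = 0.693·(1 − 0.124216) = 0.693·0.875784 = 0.6069 E

Final: 0.6069 Erlangs


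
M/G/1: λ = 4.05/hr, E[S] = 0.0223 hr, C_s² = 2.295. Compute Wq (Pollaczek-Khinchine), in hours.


ρ = λ·E[S] = 4.05·0.0223 = 0.09031
E[S²] = E[S]²(1+C_s²) = 0.0223²·(1+2.295) = 0.001639
Wq = λ·E[S²]/(2(1−ρ)) = 4.05·0.001639/(2·0.9097) = 0.003648 hr

Final: 0.003648 hr


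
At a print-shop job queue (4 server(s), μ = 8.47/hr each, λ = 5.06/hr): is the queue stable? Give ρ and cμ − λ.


Total capacity cμ = 4·8.47 = 33.88/hr
ρ = λ/(cμ) = 5.06/33.88 = 0.1494
Stable ⇔ ρ < 1: YES
Spare capacity = cμ − λ = 33.88 − 5.06 = 28.82/hr

Final: ρ = 0.1494; stable; margin = 28.82/hr


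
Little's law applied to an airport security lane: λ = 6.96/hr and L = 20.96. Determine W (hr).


W = L/λ = 20.96/6.96 = 3.0115 hr

Final: 3.0115 hr


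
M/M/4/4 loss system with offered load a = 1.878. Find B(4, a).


B(c,a) = (a^c/c!) / Σ_{k=0}^{c} a^k/k!
a^4/4! = 0.518288
Σ terms (k=0..4): 1.00000 + 1.87800 + 1.76344 + 1.10391 + 0.51829 = 6.263645
B = 0.518288/6.263645 = 0.082745

Final: 0.082745


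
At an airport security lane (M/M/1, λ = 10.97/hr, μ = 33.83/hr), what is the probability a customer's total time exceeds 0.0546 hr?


W ~ Exponential(μ−λ) for M/M/1.
μ − λ = 33.83 − 10.97 = 22.8600
P(W > t) = e^{−(μ−λ)t} = e^{−1.2482} = 0.287034

Final: 0.287034


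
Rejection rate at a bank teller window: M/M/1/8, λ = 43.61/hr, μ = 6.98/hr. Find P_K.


ρ = λ/μ = 43.61/6.98 = 6.2479
P_K = (1−ρ)ρ^K/(1−ρ^(K+1)) = (-5.2479·2321909.628133)/(1 − 14506945.398693)
= -12185035.770560/-14506944.398693 = 0.839945

Final: 0.839945


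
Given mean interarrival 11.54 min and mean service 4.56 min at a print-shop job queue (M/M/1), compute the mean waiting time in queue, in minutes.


λ = 60/11.54 = 5.1993 /hr
μ = 60/4.56 = 13.1579 /hr
ρ = λ/μ = 5.1993/13.1579 = 0.3951
Wq = ρ/(μ−λ) = 0.3951/(13.1579−5.1993) = 0.04965 hr
In minutes: 0.04965·60 = 2.979 min

Final: 2.979 min


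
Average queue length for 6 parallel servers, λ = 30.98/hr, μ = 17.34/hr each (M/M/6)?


a = λ/μ = 1.7866; ρ = a/6 = 0.2978
P₀ = 0.167401
Lq = P₀·a^c·ρ / (c!·(1−ρ)²) = 0.167401·32.52325·0.2978/(720·0.49313)
= 0.004566

Final: 0.004566


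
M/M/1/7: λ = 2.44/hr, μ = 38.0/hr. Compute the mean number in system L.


ρ = 2.44/38.0 = 0.06421
L = ρ[1 − (K+1)ρ^K + Kρ^(K+1)] / [(1−ρ)(1−ρ^(K+1))]
Numerator: 0.06421·(1 − 8·0.000000004500 + 7·2.890e-10) = 0.064211
Denominator: (0.9358)·(1.000000) = 0.935789
L = 0.064211/0.935789 = 0.06862

Final: 0.06862


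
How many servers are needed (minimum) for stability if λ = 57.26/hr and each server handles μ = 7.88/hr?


Stability requires cμ > λ ⇔ c > λ/μ.
λ/μ = 57.26/7.88 = 7.2665
Minimum integer c = ⌊7.2665⌋ + 1 = 8
Check: 8·7.88 = 63.04 > 57.26, while 7·7.88 = 55.16 ≤ 57.26

Final: 8 servers


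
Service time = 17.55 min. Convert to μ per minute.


μ = 1/(service time) in consistent units.
1 minute = 1 min, so μ = 1/17.55 = 0.05698 per minute

Final: 0.05698 /min


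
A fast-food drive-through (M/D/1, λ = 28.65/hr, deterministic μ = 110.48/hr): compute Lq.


ρ = 28.65/110.48 = 0.2593
M/D/1: Lq = ρ²/(2(1−ρ)) = 0.06725/(2·0.7407) = 0.04540

Final: 0.04540


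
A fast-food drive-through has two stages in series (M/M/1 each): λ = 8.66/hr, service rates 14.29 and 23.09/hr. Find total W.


Each node sees arrival rate λ = 8.66/hr (tandem ⇒ throughput preserved).
W₁ = 1/(μ₁−λ) = 1/(14.29−8.66) = 0.17762 hr
W₂ = 1/(μ₂−λ) = 1/(23.09−8.66) = 0.06930 hr
W_total = W₁ + W₂ = 0.17762 + 0.06930 = 0.24692 hr

Final: 0.24692 hr


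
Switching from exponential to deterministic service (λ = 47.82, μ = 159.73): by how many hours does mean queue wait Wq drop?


ρ = 47.82/159.73 = 0.2994
Wq(M/M/1) = ρ/(μ−λ) = 0.2994/111.91 = 0.002675 hr
Wq(M/D/1) = ρ/(2(μ−λ)) = 0.001338 hr
Savings = 0.002675 − 0.001338 = 0.001338 hr

Final: 0.001338 hr


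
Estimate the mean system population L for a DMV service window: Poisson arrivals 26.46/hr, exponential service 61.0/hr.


ρ = λ/μ = 26.46/61.0 = 0.4338
L = ρ/(1−ρ) = 0.4338/(1 − 0.4338) = 0.4338/0.5662 = 0.7661

Final: 0.7661


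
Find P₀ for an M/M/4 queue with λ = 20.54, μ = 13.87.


a = λ/μ = 20.54/13.87 = 1.4809; ρ = a/c = 0.3702
Σ_{k=0}^{3} a^k/k! (terms k=0..3) = 1.00000 + 1.48089 + 1.09652 + 0.54128 = 4.11870
Tail: a^4/(4!(1−ρ)) = 4.80946/(24·0.6298) = 0.31820
P₀ = 1/(4.11870 + 0.31820) = 1/4.43689 = 0.225383

Final: 0.225383


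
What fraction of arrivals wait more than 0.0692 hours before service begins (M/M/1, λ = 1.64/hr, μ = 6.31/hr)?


ρ = 1.64/6.31 = 0.2599
P(Wq > t) = ρ·e^{−(μ−λ)t} = 0.2599·e^{−0.3232}
= 0.2599·0.723855 = 0.188134

Final: 0.188134


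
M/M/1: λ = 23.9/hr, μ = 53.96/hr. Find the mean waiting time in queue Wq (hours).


ρ = 23.9/53.96 = 0.4429
Wq = ρ/(μ−λ) = 0.4429/(53.96 − 23.9) = 0.4429/30.06 = 0.01473 hr

Final: 0.01473 hr


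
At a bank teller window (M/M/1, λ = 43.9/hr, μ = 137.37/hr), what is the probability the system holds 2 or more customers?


ρ = 43.9/137.37 = 0.3196
P(N ≥ n) = ρ^n = 0.3196^2 = 0.102128

Final: 0.102128


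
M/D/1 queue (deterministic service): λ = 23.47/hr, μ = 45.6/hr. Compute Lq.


ρ = 23.47/45.6 = 0.5147
M/D/1: Lq = ρ²/(2(1−ρ)) = 0.2649/(2·0.4853) = 0.27293

Final: 0.27293


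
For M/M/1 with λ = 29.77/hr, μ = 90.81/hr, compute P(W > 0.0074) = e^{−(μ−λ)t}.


W ~ Exponential(μ−λ) for M/M/1.
μ − λ = 90.81 − 29.77 = 61.0400
P(W > t) = e^{−(μ−λ)t} = e^{−0.4517} = 0.636548

Final: 0.636548


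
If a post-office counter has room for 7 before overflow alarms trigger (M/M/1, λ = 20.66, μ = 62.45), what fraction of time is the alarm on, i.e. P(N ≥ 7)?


ρ = 20.66/62.45 = 0.3308
P(N ≥ n) = ρ^n = 0.3308^7 = 0.0004337

Final: 0.0004337


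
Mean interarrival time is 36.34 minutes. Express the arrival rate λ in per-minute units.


λ = 1/(interarrival time) in consistent units.
1 minute = 1 min, so λ = 1/36.34 = 0.02752 per minute

Final: 0.02752 /min


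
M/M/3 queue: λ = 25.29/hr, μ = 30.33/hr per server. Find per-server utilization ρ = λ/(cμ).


ρ = λ/(cμ) = 25.29/(3·30.33) = 25.29/90.99 = 0.2779

Final: 0.2779


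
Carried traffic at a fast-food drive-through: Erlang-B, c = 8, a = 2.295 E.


B(8,2.295) = 0.001924 (Erlang-B)
Carried load = a(1 − B) = 2.295·(1 − 0.001924) = 2.295·0.998076 = 2.2906 E

Final: 2.2906 Erlangs


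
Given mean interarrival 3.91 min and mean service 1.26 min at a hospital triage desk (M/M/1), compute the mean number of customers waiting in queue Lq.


λ = 60/3.91 = 15.3453 /hr
μ = 60/1.26 = 47.6190 /hr
ρ = λ/μ = 15.3453/47.6190 = 0.3223
Lq = ρ²/(1−ρ) = 0.1038/0.6777 = 0.1532

Final: 0.1532


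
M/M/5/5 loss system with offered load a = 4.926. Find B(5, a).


B(c,a) = (a^c/c!) / Σ_{k=0}^{c} a^k/k!
a^5/5! = 24.170787
Σ terms (k=0..5): 1.00000 + 4.92600 + 12.13274 + 19.92196 + 24.53389 + 24.17079 = 86.685369
B = 24.170787/86.685369 = 0.278834

Final: 0.278834


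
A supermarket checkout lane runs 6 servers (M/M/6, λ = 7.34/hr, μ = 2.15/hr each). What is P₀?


a = λ/μ = 7.34/2.15 = 3.4140; ρ = a/c = 0.5690
Σ_{k=0}^{5} a^k/k! (terms k=0..5) = 1.00000 + 3.41395 + 5.82754 + 6.63165 + 5.66004 + 3.86462 = 26.39780
Tail: a^6/(6!(1−ρ)) = 1583.23579/(720·0.4310) = 5.10185
P₀ = 1/(26.39780 + 5.10185) = 1/31.49965 = 0.031746

Final: 0.031746
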